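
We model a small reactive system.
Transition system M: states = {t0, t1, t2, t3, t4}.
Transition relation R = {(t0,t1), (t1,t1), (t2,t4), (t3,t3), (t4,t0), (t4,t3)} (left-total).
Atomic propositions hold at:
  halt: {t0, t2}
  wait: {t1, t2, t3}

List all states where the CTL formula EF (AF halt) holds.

AF halt: least fixpoint, start Z0 = {t0, t2}, add states with every successor in Z. Already a fixed point.
Sat(AF halt) = {t0, t2}
EF (AF halt): least fixpoint, start Z0 = {t0, t2}, add states with some successor in Z. Z1 = {t0, t2, t4}; fixed.
Sat(EF (AF halt)) = {t0, t2, t4}

{t0, t2, t4}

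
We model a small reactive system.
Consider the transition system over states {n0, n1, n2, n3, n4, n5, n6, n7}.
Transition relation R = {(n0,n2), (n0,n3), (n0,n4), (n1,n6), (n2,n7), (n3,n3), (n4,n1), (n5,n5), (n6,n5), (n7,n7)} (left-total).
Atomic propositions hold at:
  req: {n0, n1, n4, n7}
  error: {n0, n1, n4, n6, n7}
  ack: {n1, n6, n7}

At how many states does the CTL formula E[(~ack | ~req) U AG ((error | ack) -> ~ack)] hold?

Sat(~ack) = {n0, n2, n3, n4, n5}
Sat(~req) = {n2, n3, n5, n6}
Sat(~ack | ~req) = {n0, n2, n3, n4, n5, n6}
Sat(error | ack) = {n0, n1, n4, n6, n7}
Sat((error | ack) -> ~ack) = {n0, n2, n3, n4, n5}
AG ((error | ack) -> ~ack): greatest fixpoint, start Z0 = {n0, n2, n3, n4, n5}, keep only states in Sat with every successor in Z. Z1 = {n0, n3, n5}; Z2 = {n3, n5}; fixed.
Sat(AG ((error | ack) -> ~ack)) = {n3, n5}
E[(~ack | ~req) U AG ((error | ack) -> ~ack)]: least fixpoint, start Z0 = Sat(AG ((error | ack) -> ~ack)) = {n3, n5}, add states in Sat(~ack | ~req) with some successor in Z. Z1 = {n0, n3, n5, n6}; fixed.
Sat(E[(~ack | ~req) U AG ((error | ack) -> ~ack)]) = {n0, n3, n5, n6}
|Sat(E[(~ack | ~req) U AG ((error | ack) -> ~ack)])| = |{n0, n3, n5, n6}| = 4.

4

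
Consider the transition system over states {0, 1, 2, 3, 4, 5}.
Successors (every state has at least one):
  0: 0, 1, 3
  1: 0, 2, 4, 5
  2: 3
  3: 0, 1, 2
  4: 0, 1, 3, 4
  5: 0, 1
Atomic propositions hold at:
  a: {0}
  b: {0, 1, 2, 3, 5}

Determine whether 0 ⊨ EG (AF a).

Yes

AF a: least fixpoint, start Z0 = {0}, add states with every successor in Z. Already a fixed point.
Sat(AF a) = {0}
EG (AF a): greatest fixpoint, start Z0 = {0}, keep only states in Sat with some successor in Z. Already a fixed point.
Sat(EG (AF a)) = {0}
0 ∈ Sat(EG (AF a)) = {0}, so the formula holds at 0.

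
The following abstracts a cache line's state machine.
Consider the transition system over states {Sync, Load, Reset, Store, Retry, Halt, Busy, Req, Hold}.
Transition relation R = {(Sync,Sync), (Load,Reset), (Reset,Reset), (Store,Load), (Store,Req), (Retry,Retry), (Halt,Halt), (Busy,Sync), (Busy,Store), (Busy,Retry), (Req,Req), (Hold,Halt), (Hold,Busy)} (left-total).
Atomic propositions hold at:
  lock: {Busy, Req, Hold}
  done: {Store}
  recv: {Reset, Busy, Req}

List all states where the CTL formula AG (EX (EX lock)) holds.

{Req}

Sat(EX lock) = {s : some successor in {Busy, Req, Hold}} = {Store, Req, Hold}
Sat(EX (EX lock)) = {s : some successor in {Store, Req, Hold}} = {Store, Busy, Req}
AG (EX (EX lock)): greatest fixpoint, start Z0 = {Store, Busy, Req}, keep only states in Sat with every successor in Z. Z1 = {Req}; fixed.
Sat(AG (EX (EX lock))) = {Req}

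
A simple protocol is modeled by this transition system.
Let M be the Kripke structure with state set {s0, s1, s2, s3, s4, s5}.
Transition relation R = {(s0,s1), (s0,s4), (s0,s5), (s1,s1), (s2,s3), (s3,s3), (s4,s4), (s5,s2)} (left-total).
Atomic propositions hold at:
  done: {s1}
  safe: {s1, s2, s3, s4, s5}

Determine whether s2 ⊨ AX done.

Sat(AX done) = {s : every successor in {s1}} = {s1}
s2 ∉ Sat(AX done) = {s1}, so the formula does not hold at s2.

No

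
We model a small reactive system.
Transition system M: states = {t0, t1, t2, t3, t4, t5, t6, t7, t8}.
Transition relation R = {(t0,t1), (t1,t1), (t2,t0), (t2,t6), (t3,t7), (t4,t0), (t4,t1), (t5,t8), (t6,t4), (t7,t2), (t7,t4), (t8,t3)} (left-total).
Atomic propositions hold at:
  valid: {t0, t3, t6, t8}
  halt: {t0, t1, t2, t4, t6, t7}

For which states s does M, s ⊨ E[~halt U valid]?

{t0, t3, t5, t6, t8}

Sat(~halt) = {t3, t5, t8}
E[~halt U valid]: least fixpoint, start Z0 = Sat(valid) = {t0, t3, t6, t8}, add states in Sat(~halt) with some successor in Z. Z1 = {t0, t3, t5, t6, t8}; fixed.
Sat(E[~halt U valid]) = {t0, t3, t5, t6, t8}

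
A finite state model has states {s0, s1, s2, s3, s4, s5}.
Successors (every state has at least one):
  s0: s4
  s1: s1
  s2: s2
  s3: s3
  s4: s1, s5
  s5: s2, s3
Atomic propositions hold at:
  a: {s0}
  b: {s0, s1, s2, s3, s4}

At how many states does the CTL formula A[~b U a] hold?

1

Sat(~b) = {s5}
A[~b U a]: least fixpoint, start Z0 = Sat(a) = {s0}, add states in Sat(~b) with every successor in Z. Already a fixed point.
Sat(A[~b U a]) = {s0}
|Sat(A[~b U a])| = |{s0}| = 1.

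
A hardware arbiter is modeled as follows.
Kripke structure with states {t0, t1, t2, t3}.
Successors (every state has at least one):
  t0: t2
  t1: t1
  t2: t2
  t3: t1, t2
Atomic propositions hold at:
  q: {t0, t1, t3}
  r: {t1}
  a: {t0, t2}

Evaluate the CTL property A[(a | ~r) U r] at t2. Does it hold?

Sat(~r) = {t0, t2, t3}
Sat(a | ~r) = {t0, t2, t3}
A[(a | ~r) U r]: least fixpoint, start Z0 = Sat(r) = {t1}, add states in Sat(a | ~r) with every successor in Z. Already a fixed point.
Sat(A[(a | ~r) U r]) = {t1}
t2 ∉ Sat(A[(a | ~r) U r]) = {t1}, so the formula does not hold at t2.

No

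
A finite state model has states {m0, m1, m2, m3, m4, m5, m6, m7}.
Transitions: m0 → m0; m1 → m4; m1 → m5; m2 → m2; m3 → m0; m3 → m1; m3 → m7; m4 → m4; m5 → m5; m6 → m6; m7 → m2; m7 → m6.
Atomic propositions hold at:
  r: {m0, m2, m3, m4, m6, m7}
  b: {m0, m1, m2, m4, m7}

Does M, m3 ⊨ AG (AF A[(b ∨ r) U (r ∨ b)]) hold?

Sat(b ∨ r) = {m0, m1, m2, m3, m4, m6, m7}
Sat(r ∨ b) = {m0, m1, m2, m3, m4, m6, m7}
A[(b ∨ r) U (r ∨ b)]: least fixpoint, start Z0 = Sat((r ∨ b)) = {m0, m1, m2, m3, m4, m6, m7}, add states in Sat(b ∨ r) with every successor in Z. Already a fixed point.
Sat(A[(b ∨ r) U (r ∨ b)]) = {m0, m1, m2, m3, m4, m6, m7}
AF A[(b ∨ r) U (r ∨ b)]: least fixpoint, start Z0 = {m0, m1, m2, m3, m4, m6, m7}, add states with every successor in Z. Already a fixed point.
Sat(AF A[(b ∨ r) U (r ∨ b)]) = {m0, m1, m2, m3, m4, m6, m7}
AG (AF A[(b ∨ r) U (r ∨ b)]): greatest fixpoint, start Z0 = {m0, m1, m2, m3, m4, m6, m7}, keep only states in Sat with every successor in Z. Z1 = {m0, m2, m3, m4, m6, m7}; Z2 = {m0, m2, m4, m6, m7}; fixed.
Sat(AG (AF A[(b ∨ r) U (r ∨ b)])) = {m0, m2, m4, m6, m7}
m3 ∉ Sat(AG (AF A[(b ∨ r) U (r ∨ b)])) = {m0, m2, m4, m6, m7}, so the formula does not hold at m3.

No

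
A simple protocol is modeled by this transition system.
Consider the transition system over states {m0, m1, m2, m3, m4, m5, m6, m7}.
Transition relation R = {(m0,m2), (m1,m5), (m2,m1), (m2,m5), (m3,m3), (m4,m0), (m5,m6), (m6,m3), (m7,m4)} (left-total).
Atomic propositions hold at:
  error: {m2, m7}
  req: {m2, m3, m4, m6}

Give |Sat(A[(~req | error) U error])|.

3

Sat(~req) = {m0, m1, m5, m7}
Sat(~req | error) = {m0, m1, m2, m5, m7}
A[(~req | error) U error]: least fixpoint, start Z0 = Sat(error) = {m2, m7}, add states in Sat(~req | error) with every successor in Z. Z1 = {m0, m2, m7}; fixed.
Sat(A[(~req | error) U error]) = {m0, m2, m7}
|Sat(A[(~req | error) U error])| = |{m0, m2, m7}| = 3.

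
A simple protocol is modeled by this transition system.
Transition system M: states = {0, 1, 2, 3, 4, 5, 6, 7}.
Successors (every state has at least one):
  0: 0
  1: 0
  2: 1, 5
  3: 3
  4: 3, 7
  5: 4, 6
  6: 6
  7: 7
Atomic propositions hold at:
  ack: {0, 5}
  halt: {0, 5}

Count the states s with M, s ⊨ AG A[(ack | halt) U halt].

Sat(ack | halt) = {0, 5}
A[(ack | halt) U halt]: least fixpoint, start Z0 = Sat(halt) = {0, 5}, add states in Sat(ack | halt) with every successor in Z. Already a fixed point.
Sat(A[(ack | halt) U halt]) = {0, 5}
AG A[(ack | halt) U halt]: greatest fixpoint, start Z0 = {0, 5}, keep only states in Sat with every successor in Z. Z1 = {0}; fixed.
Sat(AG A[(ack | halt) U halt]) = {0}
|Sat(AG A[(ack | halt) U halt])| = |{0}| = 1.

1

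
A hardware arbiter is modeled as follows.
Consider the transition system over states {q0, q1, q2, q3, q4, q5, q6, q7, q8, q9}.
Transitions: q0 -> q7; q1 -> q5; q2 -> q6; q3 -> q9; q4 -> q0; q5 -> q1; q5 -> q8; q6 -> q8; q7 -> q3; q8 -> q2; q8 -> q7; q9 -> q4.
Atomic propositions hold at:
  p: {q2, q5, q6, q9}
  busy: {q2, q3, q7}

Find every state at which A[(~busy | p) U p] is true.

{q1, q2, q5, q6, q9}

Sat(~busy) = {q0, q1, q4, q5, q6, q8, q9}
Sat(~busy | p) = {q0, q1, q2, q4, q5, q6, q8, q9}
A[(~busy | p) U p]: least fixpoint, start Z0 = Sat(p) = {q2, q5, q6, q9}, add states in Sat(~busy | p) with every successor in Z. Z1 = {q1, q2, q5, q6, q9}; fixed.
Sat(A[(~busy | p) U p]) = {q1, q2, q5, q6, q9}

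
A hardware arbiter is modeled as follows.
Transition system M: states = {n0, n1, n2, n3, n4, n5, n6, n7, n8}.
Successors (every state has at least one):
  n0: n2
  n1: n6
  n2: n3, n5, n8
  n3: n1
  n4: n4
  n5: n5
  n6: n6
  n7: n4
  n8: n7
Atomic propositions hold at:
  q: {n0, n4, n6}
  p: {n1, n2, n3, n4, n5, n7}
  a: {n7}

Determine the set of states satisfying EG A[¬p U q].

Sat(¬p) = {n0, n6, n8}
A[¬p U q]: least fixpoint, start Z0 = Sat(q) = {n0, n4, n6}, add states in Sat(¬p) with every successor in Z. Already a fixed point.
Sat(A[¬p U q]) = {n0, n4, n6}
EG A[¬p U q]: greatest fixpoint, start Z0 = {n0, n4, n6}, keep only states in Sat with some successor in Z. Z1 = {n4, n6}; fixed.
Sat(EG A[¬p U q]) = {n4, n6}

{n4, n6}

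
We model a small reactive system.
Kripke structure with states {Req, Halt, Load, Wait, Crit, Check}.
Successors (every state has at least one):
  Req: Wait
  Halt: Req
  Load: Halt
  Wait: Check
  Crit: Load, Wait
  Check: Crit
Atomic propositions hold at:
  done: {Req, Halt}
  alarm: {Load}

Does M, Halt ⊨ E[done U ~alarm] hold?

Sat(~alarm) = {Req, Halt, Wait, Crit, Check}
E[done U ~alarm]: least fixpoint, start Z0 = Sat(~alarm) = {Req, Halt, Wait, Crit, Check}, add states in Sat(done) with some successor in Z. Already a fixed point.
Sat(E[done U ~alarm]) = {Req, Halt, Wait, Crit, Check}
Halt ∈ Sat(E[done U ~alarm]) = {Req, Halt, Wait, Crit, Check}, so the formula holds at Halt.

Yes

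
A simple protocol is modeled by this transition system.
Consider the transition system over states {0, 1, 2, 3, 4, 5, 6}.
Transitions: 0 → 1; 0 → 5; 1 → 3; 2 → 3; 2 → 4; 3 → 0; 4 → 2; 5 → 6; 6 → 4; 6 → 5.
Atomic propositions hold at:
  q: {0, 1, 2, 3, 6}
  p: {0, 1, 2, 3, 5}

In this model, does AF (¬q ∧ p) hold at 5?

Yes

Sat(¬q) = {4, 5}
Sat(¬q ∧ p) = {5}
AF (¬q ∧ p): least fixpoint, start Z0 = {5}, add states with every successor in Z. Already a fixed point.
Sat(AF (¬q ∧ p)) = {5}
5 ∈ Sat(AF (¬q ∧ p)) = {5}, so the formula holds at 5.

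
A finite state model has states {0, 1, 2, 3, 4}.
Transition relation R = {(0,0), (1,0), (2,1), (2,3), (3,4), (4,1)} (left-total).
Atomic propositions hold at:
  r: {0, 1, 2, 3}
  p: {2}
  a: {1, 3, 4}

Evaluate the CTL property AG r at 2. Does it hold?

No

AG r: greatest fixpoint, start Z0 = {0, 1, 2, 3}, keep only states in Sat with every successor in Z. Z1 = {0, 1, 2}; Z2 = {0, 1}; fixed.
Sat(AG r) = {0, 1}
2 ∉ Sat(AG r) = {0, 1}, so the formula does not hold at 2.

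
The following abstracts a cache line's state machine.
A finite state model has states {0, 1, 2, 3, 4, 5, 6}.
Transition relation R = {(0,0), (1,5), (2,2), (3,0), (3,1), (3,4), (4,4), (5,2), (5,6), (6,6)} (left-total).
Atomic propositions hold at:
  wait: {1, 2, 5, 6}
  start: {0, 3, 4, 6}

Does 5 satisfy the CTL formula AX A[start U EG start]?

No

EG start: greatest fixpoint, start Z0 = {0, 3, 4, 6}, keep only states in Sat with some successor in Z. Already a fixed point.
Sat(EG start) = {0, 3, 4, 6}
A[start U EG start]: least fixpoint, start Z0 = Sat(EG start) = {0, 3, 4, 6}, add states in Sat(start) with every successor in Z. Already a fixed point.
Sat(A[start U EG start]) = {0, 3, 4, 6}
Sat(AX A[start U EG start]) = {s : every successor in {0, 3, 4, 6}} = {0, 4, 6}
5 ∉ Sat(AX A[start U EG start]) = {0, 4, 6}, so the formula does not hold at 5.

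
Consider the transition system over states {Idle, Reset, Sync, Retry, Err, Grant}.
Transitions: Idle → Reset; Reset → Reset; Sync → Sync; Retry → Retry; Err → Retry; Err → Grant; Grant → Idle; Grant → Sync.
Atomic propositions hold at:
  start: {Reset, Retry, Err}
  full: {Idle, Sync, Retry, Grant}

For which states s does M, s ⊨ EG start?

{Reset, Retry, Err}

EG start: greatest fixpoint, start Z0 = {Reset, Retry, Err}, keep only states in Sat with some successor in Z. Already a fixed point.
Sat(EG start) = {Reset, Retry, Err}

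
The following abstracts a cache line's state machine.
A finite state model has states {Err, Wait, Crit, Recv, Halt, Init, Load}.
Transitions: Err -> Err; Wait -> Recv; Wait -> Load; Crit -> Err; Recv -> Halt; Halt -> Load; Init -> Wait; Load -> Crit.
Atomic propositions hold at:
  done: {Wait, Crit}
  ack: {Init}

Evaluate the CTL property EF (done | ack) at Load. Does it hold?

Sat(done | ack) = {Wait, Crit, Init}
EF (done | ack): least fixpoint, start Z0 = {Wait, Crit, Init}, add states with some successor in Z. Z1 = {Wait, Crit, Init, Load}; Z2 = {Wait, Crit, Halt, Init, Load}; Z3 = {Wait, Crit, Recv, Halt, Init, Load}; fixed.
Sat(EF (done | ack)) = {Wait, Crit, Recv, Halt, Init, Load}
Load ∈ Sat(EF (done | ack)) = {Wait, Crit, Recv, Halt, Init, Load}, so the formula holds at Load.

Yes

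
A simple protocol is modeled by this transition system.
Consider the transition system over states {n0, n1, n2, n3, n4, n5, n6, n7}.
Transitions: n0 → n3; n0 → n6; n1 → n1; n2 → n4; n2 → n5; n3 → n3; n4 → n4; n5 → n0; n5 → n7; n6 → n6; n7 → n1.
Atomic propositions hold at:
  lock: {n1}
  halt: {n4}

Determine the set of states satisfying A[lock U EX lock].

Sat(EX lock) = {s : some successor in {n1}} = {n1, n7}
A[lock U EX lock]: least fixpoint, start Z0 = Sat(EX lock) = {n1, n7}, add states in Sat(lock) with every successor in Z. Already a fixed point.
Sat(A[lock U EX lock]) = {n1, n7}

{n1, n7}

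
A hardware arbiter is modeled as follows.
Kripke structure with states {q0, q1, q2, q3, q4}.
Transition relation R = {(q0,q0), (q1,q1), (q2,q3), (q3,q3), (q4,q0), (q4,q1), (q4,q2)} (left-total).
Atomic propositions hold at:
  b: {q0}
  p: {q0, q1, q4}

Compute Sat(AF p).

AF p: least fixpoint, start Z0 = {q0, q1, q4}, add states with every successor in Z. Already a fixed point.
Sat(AF p) = {q0, q1, q4}

{q0, q1, q4}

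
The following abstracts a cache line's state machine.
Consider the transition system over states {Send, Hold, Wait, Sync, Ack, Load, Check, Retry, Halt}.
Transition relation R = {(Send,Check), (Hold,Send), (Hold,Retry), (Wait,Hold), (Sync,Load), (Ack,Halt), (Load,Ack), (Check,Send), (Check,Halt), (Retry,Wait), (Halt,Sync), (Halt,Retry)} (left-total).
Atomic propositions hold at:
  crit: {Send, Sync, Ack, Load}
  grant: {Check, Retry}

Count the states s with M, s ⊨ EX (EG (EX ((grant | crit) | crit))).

Sat(grant | crit) = {Send, Sync, Ack, Load, Check, Retry}
Sat((grant | crit) | crit) = {Send, Sync, Ack, Load, Check, Retry}
Sat(EX ((grant | crit) | crit)) = {s : some successor in {Send, Sync, Ack, Load, Check, Retry}} = {Send, Hold, Sync, Load, Check, Halt}
EG (EX ((grant | crit) | crit)): greatest fixpoint, start Z0 = {Send, Hold, Sync, Load, Check, Halt}, keep only states in Sat with some successor in Z. Z1 = {Send, Hold, Sync, Check, Halt}; Z2 = {Send, Hold, Check, Halt}; Z3 = {Send, Hold, Check}; fixed.
Sat(EG (EX ((grant | crit) | crit))) = {Send, Hold, Check}
Sat(EX (EG (EX ((grant | crit) | crit)))) = {s : some successor in {Send, Hold, Check}} = {Send, Hold, Wait, Check}
|Sat(EX (EG (EX ((grant | crit) | crit))))| = |{Send, Hold, Wait, Check}| = 4.

4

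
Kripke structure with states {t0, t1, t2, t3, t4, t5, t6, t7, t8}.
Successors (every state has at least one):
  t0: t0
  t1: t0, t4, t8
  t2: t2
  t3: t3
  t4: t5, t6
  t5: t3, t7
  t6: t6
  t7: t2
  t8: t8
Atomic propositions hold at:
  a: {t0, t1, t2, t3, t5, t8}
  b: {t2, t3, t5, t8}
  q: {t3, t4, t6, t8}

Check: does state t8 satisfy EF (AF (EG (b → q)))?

Sat(b → q) = {t0, t1, t3, t4, t6, t7, t8}
EG (b → q): greatest fixpoint, start Z0 = {t0, t1, t3, t4, t6, t7, t8}, keep only states in Sat with some successor in Z. Z1 = {t0, t1, t3, t4, t6, t8}; fixed.
Sat(EG (b → q)) = {t0, t1, t3, t4, t6, t8}
AF (EG (b → q)): least fixpoint, start Z0 = {t0, t1, t3, t4, t6, t8}, add states with every successor in Z. Already a fixed point.
Sat(AF (EG (b → q))) = {t0, t1, t3, t4, t6, t8}
EF (AF (EG (b → q))): least fixpoint, start Z0 = {t0, t1, t3, t4, t6, t8}, add states with some successor in Z. Z1 = {t0, t1, t3, t4, t5, t6, t8}; fixed.
Sat(EF (AF (EG (b → q)))) = {t0, t1, t3, t4, t5, t6, t8}
t8 ∈ Sat(EF (AF (EG (b → q)))) = {t0, t1, t3, t4, t5, t6, t8}, so the formula holds at t8.

Yes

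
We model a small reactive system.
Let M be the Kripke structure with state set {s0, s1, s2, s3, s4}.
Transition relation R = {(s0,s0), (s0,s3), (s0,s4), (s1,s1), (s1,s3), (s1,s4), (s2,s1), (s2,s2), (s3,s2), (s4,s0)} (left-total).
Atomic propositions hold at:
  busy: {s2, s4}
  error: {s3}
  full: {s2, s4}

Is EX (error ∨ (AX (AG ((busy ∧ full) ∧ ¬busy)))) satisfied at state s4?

Sat(busy ∧ full) = {s2, s4}
Sat(¬busy) = {s0, s1, s3}
Sat((busy ∧ full) ∧ ¬busy) = ∅
AG ((busy ∧ full) ∧ ¬busy): greatest fixpoint, start Z0 = ∅, keep only states in Sat with every successor in Z. Already a fixed point.
Sat(AG ((busy ∧ full) ∧ ¬busy)) = ∅
Sat(AX (AG ((busy ∧ full) ∧ ¬busy))) = {s : every successor in ∅} = ∅
Sat(error ∨ (AX (AG ((busy ∧ full) ∧ ¬busy)))) = {s3}
Sat(EX (error ∨ (AX (AG ((busy ∧ full) ∧ ¬busy))))) = {s : some successor in {s3}} = {s0, s1}
s4 ∉ Sat(EX (error ∨ (AX (AG ((busy ∧ full) ∧ ¬busy))))) = {s0, s1}, so the formula does not hold at s4.

No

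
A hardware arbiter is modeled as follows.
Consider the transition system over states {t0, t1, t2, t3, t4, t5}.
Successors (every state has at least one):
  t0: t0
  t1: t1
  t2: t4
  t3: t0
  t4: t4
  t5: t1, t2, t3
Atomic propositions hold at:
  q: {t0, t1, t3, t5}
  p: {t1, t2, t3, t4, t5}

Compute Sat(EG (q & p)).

{t1, t5}

Sat(q & p) = {t1, t3, t5}
EG (q & p): greatest fixpoint, start Z0 = {t1, t3, t5}, keep only states in Sat with some successor in Z. Z1 = {t1, t5}; fixed.
Sat(EG (q & p)) = {t1, t5}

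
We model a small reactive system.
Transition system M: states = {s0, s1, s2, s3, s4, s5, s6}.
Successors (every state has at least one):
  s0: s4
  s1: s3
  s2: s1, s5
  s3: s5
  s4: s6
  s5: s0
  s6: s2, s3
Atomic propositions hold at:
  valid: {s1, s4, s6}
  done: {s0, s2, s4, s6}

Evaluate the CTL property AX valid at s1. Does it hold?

No

Sat(AX valid) = {s : every successor in {s1, s4, s6}} = {s0, s4}
s1 ∉ Sat(AX valid) = {s0, s4}, so the formula does not hold at s1.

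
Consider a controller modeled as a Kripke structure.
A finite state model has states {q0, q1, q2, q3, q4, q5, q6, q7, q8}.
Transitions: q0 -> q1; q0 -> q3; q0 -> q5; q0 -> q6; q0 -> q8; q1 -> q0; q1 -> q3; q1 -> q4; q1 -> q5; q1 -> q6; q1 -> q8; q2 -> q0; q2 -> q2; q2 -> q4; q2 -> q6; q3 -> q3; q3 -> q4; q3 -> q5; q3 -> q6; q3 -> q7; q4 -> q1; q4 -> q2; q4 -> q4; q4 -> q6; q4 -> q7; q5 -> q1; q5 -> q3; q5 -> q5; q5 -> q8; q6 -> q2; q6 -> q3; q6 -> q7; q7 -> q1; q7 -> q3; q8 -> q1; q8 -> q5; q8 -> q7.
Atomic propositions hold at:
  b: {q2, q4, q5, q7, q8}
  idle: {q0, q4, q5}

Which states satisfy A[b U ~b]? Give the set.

{q0, q1, q3, q6, q7}

Sat(~b) = {q0, q1, q3, q6}
A[b U ~b]: least fixpoint, start Z0 = Sat(~b) = {q0, q1, q3, q6}, add states in Sat(b) with every successor in Z. Z1 = {q0, q1, q3, q6, q7}; fixed.
Sat(A[b U ~b]) = {q0, q1, q3, q6, q7}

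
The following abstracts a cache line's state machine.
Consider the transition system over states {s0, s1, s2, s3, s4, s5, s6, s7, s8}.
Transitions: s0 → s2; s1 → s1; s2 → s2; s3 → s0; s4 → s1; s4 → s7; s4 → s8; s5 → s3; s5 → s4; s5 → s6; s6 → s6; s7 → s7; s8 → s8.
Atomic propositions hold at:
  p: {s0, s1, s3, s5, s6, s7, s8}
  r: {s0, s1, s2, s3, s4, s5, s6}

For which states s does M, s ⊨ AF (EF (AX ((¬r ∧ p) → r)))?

{s0, s1, s2, s3, s4, s5, s6}

Sat(¬r) = {s7, s8}
Sat(¬r ∧ p) = {s7, s8}
Sat((¬r ∧ p) → r) = {s0, s1, s2, s3, s4, s5, s6}
Sat(AX ((¬r ∧ p) → r)) = {s : every successor in {s0, s1, s2, s3, s4, s5, s6}} = {s0, s1, s2, s3, s5, s6}
EF (AX ((¬r ∧ p) → r)): least fixpoint, start Z0 = {s0, s1, s2, s3, s5, s6}, add states with some successor in Z. Z1 = {s0, s1, s2, s3, s4, s5, s6}; fixed.
Sat(EF (AX ((¬r ∧ p) → r))) = {s0, s1, s2, s3, s4, s5, s6}
AF (EF (AX ((¬r ∧ p) → r))): least fixpoint, start Z0 = {s0, s1, s2, s3, s4, s5, s6}, add states with every successor in Z. Already a fixed point.
Sat(AF (EF (AX ((¬r ∧ p) → r)))) = {s0, s1, s2, s3, s4, s5, s6}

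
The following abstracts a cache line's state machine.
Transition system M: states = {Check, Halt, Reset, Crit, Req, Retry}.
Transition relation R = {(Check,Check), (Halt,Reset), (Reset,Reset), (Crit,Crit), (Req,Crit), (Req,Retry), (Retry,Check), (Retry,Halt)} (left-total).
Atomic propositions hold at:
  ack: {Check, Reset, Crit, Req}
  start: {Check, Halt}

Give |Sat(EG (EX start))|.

Sat(EX start) = {s : some successor in {Check, Halt}} = {Check, Retry}
EG (EX start): greatest fixpoint, start Z0 = {Check, Retry}, keep only states in Sat with some successor in Z. Already a fixed point.
Sat(EG (EX start)) = {Check, Retry}
|Sat(EG (EX start))| = |{Check, Retry}| = 2.

2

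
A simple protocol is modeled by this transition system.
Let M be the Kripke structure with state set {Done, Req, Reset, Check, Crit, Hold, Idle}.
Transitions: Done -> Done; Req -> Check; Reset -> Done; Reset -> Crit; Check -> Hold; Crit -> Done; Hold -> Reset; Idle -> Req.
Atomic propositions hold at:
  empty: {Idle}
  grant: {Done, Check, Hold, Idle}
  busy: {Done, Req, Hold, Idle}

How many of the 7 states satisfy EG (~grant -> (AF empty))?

1

Sat(~grant) = {Req, Reset, Crit}
AF empty: least fixpoint, start Z0 = {Idle}, add states with every successor in Z. Already a fixed point.
Sat(AF empty) = {Idle}
Sat(~grant -> (AF empty)) = {Done, Check, Hold, Idle}
EG (~grant -> (AF empty)): greatest fixpoint, start Z0 = {Done, Check, Hold, Idle}, keep only states in Sat with some successor in Z. Z1 = {Done, Check}; Z2 = {Done}; fixed.
Sat(EG (~grant -> (AF empty))) = {Done}
|Sat(EG (~grant -> (AF empty)))| = |{Done}| = 1.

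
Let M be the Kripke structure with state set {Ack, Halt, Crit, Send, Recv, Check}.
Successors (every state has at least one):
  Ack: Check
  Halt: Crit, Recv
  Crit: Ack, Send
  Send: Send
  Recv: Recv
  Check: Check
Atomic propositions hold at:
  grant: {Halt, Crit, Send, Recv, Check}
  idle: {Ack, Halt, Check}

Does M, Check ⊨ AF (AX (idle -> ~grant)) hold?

No

Sat(~grant) = {Ack}
Sat(idle -> ~grant) = {Ack, Crit, Send, Recv}
Sat(AX (idle -> ~grant)) = {s : every successor in {Ack, Crit, Send, Recv}} = {Halt, Crit, Send, Recv}
AF (AX (idle -> ~grant)): least fixpoint, start Z0 = {Halt, Crit, Send, Recv}, add states with every successor in Z. Already a fixed point.
Sat(AF (AX (idle -> ~grant))) = {Halt, Crit, Send, Recv}
Check ∉ Sat(AF (AX (idle -> ~grant))) = {Halt, Crit, Send, Recv}, so the formula does not hold at Check.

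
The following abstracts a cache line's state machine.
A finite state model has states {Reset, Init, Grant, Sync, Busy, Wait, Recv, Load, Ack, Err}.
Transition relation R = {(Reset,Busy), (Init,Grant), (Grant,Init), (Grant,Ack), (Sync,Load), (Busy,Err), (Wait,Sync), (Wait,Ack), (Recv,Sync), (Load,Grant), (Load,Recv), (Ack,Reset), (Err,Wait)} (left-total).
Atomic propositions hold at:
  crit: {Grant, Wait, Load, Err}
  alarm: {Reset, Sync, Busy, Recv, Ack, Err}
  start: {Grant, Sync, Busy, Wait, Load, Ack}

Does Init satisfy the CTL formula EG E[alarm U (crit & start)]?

No

Sat(crit & start) = {Grant, Wait, Load}
E[alarm U (crit & start)]: least fixpoint, start Z0 = Sat((crit & start)) = {Grant, Wait, Load}, add states in Sat(alarm) with some successor in Z. Z1 = {Grant, Sync, Wait, Load, Err}; Z2 = {Grant, Sync, Busy, Wait, Recv, Load, Err}; Z3 = {Reset, Grant, Sync, Busy, Wait, Recv, Load, Err}; Z4 = {Reset, Grant, Sync, Busy, Wait, Recv, Load, Ack, Err}; fixed.
Sat(E[alarm U (crit & start)]) = {Reset, Grant, Sync, Busy, Wait, Recv, Load, Ack, Err}
EG E[alarm U (crit & start)]: greatest fixpoint, start Z0 = {Reset, Grant, Sync, Busy, Wait, Recv, Load, Ack, Err}, keep only states in Sat with some successor in Z. Already a fixed point.
Sat(EG E[alarm U (crit & start)]) = {Reset, Grant, Sync, Busy, Wait, Recv, Load, Ack, Err}
Init ∉ Sat(EG E[alarm U (crit & start)]) = {Reset, Grant, Sync, Busy, Wait, Recv, Load, Ack, Err}, so the formula does not hold at Init.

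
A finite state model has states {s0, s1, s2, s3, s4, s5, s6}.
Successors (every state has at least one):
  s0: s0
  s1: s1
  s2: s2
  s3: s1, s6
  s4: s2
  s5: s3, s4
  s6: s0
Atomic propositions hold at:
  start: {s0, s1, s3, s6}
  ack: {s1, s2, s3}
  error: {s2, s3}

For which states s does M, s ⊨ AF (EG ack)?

EG ack: greatest fixpoint, start Z0 = {s1, s2, s3}, keep only states in Sat with some successor in Z. Already a fixed point.
Sat(EG ack) = {s1, s2, s3}
AF (EG ack): least fixpoint, start Z0 = {s1, s2, s3}, add states with every successor in Z. Z1 = {s1, s2, s3, s4}; Z2 = {s1, s2, s3, s4, s5}; fixed.
Sat(AF (EG ack)) = {s1, s2, s3, s4, s5}

{s1, s2, s3, s4, s5}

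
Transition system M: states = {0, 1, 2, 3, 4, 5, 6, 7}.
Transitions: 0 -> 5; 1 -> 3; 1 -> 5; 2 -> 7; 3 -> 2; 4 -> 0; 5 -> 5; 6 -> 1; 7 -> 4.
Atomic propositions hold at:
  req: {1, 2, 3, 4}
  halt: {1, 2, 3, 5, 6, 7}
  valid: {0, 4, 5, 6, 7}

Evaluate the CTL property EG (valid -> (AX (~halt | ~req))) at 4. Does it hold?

Sat(~halt) = {0, 4}
Sat(~req) = {0, 5, 6, 7}
Sat(~halt | ~req) = {0, 4, 5, 6, 7}
Sat(AX (~halt | ~req)) = {s : every successor in {0, 4, 5, 6, 7}} = {0, 2, 4, 5, 7}
Sat(valid -> (AX (~halt | ~req))) = {0, 1, 2, 3, 4, 5, 7}
EG (valid -> (AX (~halt | ~req))): greatest fixpoint, start Z0 = {0, 1, 2, 3, 4, 5, 7}, keep only states in Sat with some successor in Z. Already a fixed point.
Sat(EG (valid -> (AX (~halt | ~req)))) = {0, 1, 2, 3, 4, 5, 7}
4 ∈ Sat(EG (valid -> (AX (~halt | ~req)))) = {0, 1, 2, 3, 4, 5, 7}, so the formula holds at 4.

Yes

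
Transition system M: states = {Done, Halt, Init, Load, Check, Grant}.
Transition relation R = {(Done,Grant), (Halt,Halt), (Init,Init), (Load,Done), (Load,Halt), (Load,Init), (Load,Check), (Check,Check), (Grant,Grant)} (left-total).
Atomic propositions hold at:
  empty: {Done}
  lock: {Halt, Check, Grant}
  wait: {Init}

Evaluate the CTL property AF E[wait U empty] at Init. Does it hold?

No

E[wait U empty]: least fixpoint, start Z0 = Sat(empty) = {Done}, add states in Sat(wait) with some successor in Z. Already a fixed point.
Sat(E[wait U empty]) = {Done}
AF E[wait U empty]: least fixpoint, start Z0 = {Done}, add states with every successor in Z. Already a fixed point.
Sat(AF E[wait U empty]) = {Done}
Init ∉ Sat(AF E[wait U empty]) = {Done}, so the formula does not hold at Init.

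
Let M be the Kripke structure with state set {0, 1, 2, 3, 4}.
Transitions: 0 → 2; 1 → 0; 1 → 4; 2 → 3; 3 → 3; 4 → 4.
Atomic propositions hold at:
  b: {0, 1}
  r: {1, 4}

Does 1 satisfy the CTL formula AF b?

Yes

AF b: least fixpoint, start Z0 = {0, 1}, add states with every successor in Z. Already a fixed point.
Sat(AF b) = {0, 1}
1 ∈ Sat(AF b) = {0, 1}, so the formula holds at 1.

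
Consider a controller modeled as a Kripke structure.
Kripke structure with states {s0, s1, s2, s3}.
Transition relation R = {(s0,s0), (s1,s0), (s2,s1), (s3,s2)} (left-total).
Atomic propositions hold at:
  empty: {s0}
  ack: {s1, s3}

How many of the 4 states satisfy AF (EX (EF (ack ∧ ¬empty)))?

2

Sat(¬empty) = {s1, s2, s3}
Sat(ack ∧ ¬empty) = {s1, s3}
EF (ack ∧ ¬empty): least fixpoint, start Z0 = {s1, s3}, add states with some successor in Z. Z1 = {s1, s2, s3}; fixed.
Sat(EF (ack ∧ ¬empty)) = {s1, s2, s3}
Sat(EX (EF (ack ∧ ¬empty))) = {s : some successor in {s1, s2, s3}} = {s2, s3}
AF (EX (EF (ack ∧ ¬empty))): least fixpoint, start Z0 = {s2, s3}, add states with every successor in Z. Already a fixed point.
Sat(AF (EX (EF (ack ∧ ¬empty)))) = {s2, s3}
|Sat(AF (EX (EF (ack ∧ ¬empty))))| = |{s2, s3}| = 2.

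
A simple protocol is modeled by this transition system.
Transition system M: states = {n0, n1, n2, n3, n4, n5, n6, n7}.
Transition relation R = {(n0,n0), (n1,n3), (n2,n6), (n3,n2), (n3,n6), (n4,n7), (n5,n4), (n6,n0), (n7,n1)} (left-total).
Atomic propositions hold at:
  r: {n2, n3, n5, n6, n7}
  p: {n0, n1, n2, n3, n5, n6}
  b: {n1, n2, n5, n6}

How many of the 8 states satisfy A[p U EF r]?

7

EF r: least fixpoint, start Z0 = {n2, n3, n5, n6, n7}, add states with some successor in Z. Z1 = {n1, n2, n3, n4, n5, n6, n7}; fixed.
Sat(EF r) = {n1, n2, n3, n4, n5, n6, n7}
A[p U EF r]: least fixpoint, start Z0 = Sat(EF r) = {n1, n2, n3, n4, n5, n6, n7}, add states in Sat(p) with every successor in Z. Already a fixed point.
Sat(A[p U EF r]) = {n1, n2, n3, n4, n5, n6, n7}
|Sat(A[p U EF r])| = |{n1, n2, n3, n4, n5, n6, n7}| = 7.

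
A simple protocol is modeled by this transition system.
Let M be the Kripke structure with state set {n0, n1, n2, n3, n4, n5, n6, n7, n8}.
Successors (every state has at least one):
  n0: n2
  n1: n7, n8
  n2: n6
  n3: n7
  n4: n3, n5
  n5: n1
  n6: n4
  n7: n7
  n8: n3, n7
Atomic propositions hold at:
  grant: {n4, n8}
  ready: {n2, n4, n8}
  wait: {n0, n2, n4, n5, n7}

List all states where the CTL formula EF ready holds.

{n0, n1, n2, n4, n5, n6, n8}

EF ready: least fixpoint, start Z0 = {n2, n4, n8}, add states with some successor in Z. Z1 = {n0, n1, n2, n4, n6, n8}; Z2 = {n0, n1, n2, n4, n5, n6, n8}; fixed.
Sat(EF ready) = {n0, n1, n2, n4, n5, n6, n8}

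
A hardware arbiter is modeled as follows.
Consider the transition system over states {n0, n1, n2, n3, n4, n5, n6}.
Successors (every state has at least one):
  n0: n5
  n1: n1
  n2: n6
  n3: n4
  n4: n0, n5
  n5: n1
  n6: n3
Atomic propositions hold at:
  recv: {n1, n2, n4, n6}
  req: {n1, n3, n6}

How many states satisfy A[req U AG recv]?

AG recv: greatest fixpoint, start Z0 = {n1, n2, n4, n6}, keep only states in Sat with every successor in Z. Z1 = {n1, n2}; Z2 = {n1}; fixed.
Sat(AG recv) = {n1}
A[req U AG recv]: least fixpoint, start Z0 = Sat(AG recv) = {n1}, add states in Sat(req) with every successor in Z. Already a fixed point.
Sat(A[req U AG recv]) = {n1}
|Sat(A[req U AG recv])| = |{n1}| = 1.

1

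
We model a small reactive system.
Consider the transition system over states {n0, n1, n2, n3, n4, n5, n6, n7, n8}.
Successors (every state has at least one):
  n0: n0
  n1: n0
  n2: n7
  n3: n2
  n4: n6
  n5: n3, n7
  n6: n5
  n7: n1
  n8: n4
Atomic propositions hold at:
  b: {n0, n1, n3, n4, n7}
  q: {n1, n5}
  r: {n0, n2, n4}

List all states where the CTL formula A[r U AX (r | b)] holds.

{n0, n1, n2, n3, n5, n7, n8}

Sat(r | b) = {n0, n1, n2, n3, n4, n7}
Sat(AX (r | b)) = {s : every successor in {n0, n1, n2, n3, n4, n7}} = {n0, n1, n2, n3, n5, n7, n8}
A[r U AX (r | b)]: least fixpoint, start Z0 = Sat(AX (r | b)) = {n0, n1, n2, n3, n5, n7, n8}, add states in Sat(r) with every successor in Z. Already a fixed point.
Sat(A[r U AX (r | b)]) = {n0, n1, n2, n3, n5, n7, n8}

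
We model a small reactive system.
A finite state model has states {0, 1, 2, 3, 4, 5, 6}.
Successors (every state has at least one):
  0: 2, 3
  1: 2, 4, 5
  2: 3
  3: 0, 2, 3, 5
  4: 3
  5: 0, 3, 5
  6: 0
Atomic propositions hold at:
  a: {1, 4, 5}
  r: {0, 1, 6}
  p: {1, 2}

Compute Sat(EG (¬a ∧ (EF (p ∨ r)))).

Sat(¬a) = {0, 2, 3, 6}
Sat(p ∨ r) = {0, 1, 2, 6}
EF (p ∨ r): least fixpoint, start Z0 = {0, 1, 2, 6}, add states with some successor in Z. Z1 = {0, 1, 2, 3, 5, 6}; Z2 = {0, 1, 2, 3, 4, 5, 6}; fixed.
Sat(EF (p ∨ r)) = {0, 1, 2, 3, 4, 5, 6}
Sat(¬a ∧ (EF (p ∨ r))) = {0, 2, 3, 6}
EG (¬a ∧ (EF (p ∨ r))): greatest fixpoint, start Z0 = {0, 2, 3, 6}, keep only states in Sat with some successor in Z. Already a fixed point.
Sat(EG (¬a ∧ (EF (p ∨ r)))) = {0, 2, 3, 6}

{0, 2, 3, 6}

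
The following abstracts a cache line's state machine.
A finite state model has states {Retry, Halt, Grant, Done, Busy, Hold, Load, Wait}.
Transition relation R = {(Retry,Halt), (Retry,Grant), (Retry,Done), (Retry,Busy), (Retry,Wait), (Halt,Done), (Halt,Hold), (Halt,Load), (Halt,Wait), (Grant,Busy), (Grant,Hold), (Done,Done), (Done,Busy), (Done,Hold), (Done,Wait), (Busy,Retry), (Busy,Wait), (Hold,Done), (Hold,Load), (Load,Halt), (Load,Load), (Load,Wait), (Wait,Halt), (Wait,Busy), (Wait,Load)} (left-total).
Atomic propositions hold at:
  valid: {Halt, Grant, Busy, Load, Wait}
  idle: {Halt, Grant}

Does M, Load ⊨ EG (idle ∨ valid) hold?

Yes

Sat(idle ∨ valid) = {Halt, Grant, Busy, Load, Wait}
EG (idle ∨ valid): greatest fixpoint, start Z0 = {Halt, Grant, Busy, Load, Wait}, keep only states in Sat with some successor in Z. Already a fixed point.
Sat(EG (idle ∨ valid)) = {Halt, Grant, Busy, Load, Wait}
Load ∈ Sat(EG (idle ∨ valid)) = {Halt, Grant, Busy, Load, Wait}, so the formula holds at Load.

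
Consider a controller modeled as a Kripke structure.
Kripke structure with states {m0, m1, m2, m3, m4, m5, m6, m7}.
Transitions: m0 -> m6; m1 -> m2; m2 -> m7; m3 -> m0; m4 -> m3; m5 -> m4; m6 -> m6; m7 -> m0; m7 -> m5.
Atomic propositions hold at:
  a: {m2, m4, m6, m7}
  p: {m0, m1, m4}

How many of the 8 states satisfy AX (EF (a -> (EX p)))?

Sat(EX p) = {s : some successor in {m0, m1, m4}} = {m3, m5, m7}
Sat(a -> (EX p)) = {m0, m1, m3, m5, m7}
EF (a -> (EX p)): least fixpoint, start Z0 = {m0, m1, m3, m5, m7}, add states with some successor in Z. Z1 = {m0, m1, m2, m3, m4, m5, m7}; fixed.
Sat(EF (a -> (EX p))) = {m0, m1, m2, m3, m4, m5, m7}
Sat(AX (EF (a -> (EX p)))) = {s : every successor in {m0, m1, m2, m3, m4, m5, m7}} = {m1, m2, m3, m4, m5, m7}
|Sat(AX (EF (a -> (EX p))))| = |{m1, m2, m3, m4, m5, m7}| = 6.

6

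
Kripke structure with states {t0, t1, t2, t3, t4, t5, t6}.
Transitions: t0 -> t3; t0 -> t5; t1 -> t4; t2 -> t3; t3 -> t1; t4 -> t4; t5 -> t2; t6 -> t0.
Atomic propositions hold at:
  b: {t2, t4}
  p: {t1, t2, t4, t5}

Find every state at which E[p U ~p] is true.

{t0, t2, t3, t5, t6}

Sat(~p) = {t0, t3, t6}
E[p U ~p]: least fixpoint, start Z0 = Sat(~p) = {t0, t3, t6}, add states in Sat(p) with some successor in Z. Z1 = {t0, t2, t3, t6}; Z2 = {t0, t2, t3, t5, t6}; fixed.
Sat(E[p U ~p]) = {t0, t2, t3, t5, t6}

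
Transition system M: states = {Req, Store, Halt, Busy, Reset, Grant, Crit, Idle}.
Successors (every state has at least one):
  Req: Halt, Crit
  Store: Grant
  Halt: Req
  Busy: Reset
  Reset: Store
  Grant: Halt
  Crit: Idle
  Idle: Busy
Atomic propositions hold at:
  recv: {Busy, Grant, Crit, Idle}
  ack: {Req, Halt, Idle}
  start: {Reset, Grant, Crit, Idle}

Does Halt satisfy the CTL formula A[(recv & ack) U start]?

Sat(recv & ack) = {Idle}
A[(recv & ack) U start]: least fixpoint, start Z0 = Sat(start) = {Reset, Grant, Crit, Idle}, add states in Sat(recv & ack) with every successor in Z. Already a fixed point.
Sat(A[(recv & ack) U start]) = {Reset, Grant, Crit, Idle}
Halt ∉ Sat(A[(recv & ack) U start]) = {Reset, Grant, Crit, Idle}, so the formula does not hold at Halt.

No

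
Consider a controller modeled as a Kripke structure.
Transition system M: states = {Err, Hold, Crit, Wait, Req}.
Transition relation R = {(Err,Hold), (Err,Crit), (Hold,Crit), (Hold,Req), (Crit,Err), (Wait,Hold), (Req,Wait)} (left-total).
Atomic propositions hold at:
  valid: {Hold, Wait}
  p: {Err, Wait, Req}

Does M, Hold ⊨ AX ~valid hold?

Yes

Sat(~valid) = {Err, Crit, Req}
Sat(AX ~valid) = {s : every successor in {Err, Crit, Req}} = {Hold, Crit}
Hold ∈ Sat(AX ~valid) = {Hold, Crit}, so the formula holds at Hold.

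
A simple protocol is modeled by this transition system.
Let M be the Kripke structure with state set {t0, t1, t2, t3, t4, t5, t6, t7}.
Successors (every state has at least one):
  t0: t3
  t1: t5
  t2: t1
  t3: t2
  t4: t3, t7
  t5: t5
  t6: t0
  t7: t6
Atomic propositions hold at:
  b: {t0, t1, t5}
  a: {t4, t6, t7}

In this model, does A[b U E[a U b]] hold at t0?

E[a U b]: least fixpoint, start Z0 = Sat(b) = {t0, t1, t5}, add states in Sat(a) with some successor in Z. Z1 = {t0, t1, t5, t6}; Z2 = {t0, t1, t5, t6, t7}; Z3 = {t0, t1, t4, t5, t6, t7}; fixed.
Sat(E[a U b]) = {t0, t1, t4, t5, t6, t7}
A[b U E[a U b]]: least fixpoint, start Z0 = Sat(E[a U b]) = {t0, t1, t4, t5, t6, t7}, add states in Sat(b) with every successor in Z. Already a fixed point.
Sat(A[b U E[a U b]]) = {t0, t1, t4, t5, t6, t7}
t0 ∈ Sat(A[b U E[a U b]]) = {t0, t1, t4, t5, t6, t7}, so the formula holds at t0.

Yes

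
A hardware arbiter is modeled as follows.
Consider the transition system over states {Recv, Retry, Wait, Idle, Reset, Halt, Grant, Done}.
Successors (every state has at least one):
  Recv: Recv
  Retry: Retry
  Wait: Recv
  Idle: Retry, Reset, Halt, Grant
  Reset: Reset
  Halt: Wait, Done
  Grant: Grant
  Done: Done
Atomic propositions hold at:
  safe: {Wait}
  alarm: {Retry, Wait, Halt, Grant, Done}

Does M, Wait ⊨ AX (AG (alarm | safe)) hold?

No

Sat(alarm | safe) = {Retry, Wait, Halt, Grant, Done}
AG (alarm | safe): greatest fixpoint, start Z0 = {Retry, Wait, Halt, Grant, Done}, keep only states in Sat with every successor in Z. Z1 = {Retry, Halt, Grant, Done}; Z2 = {Retry, Grant, Done}; fixed.
Sat(AG (alarm | safe)) = {Retry, Grant, Done}
Sat(AX (AG (alarm | safe))) = {s : every successor in {Retry, Grant, Done}} = {Retry, Grant, Done}
Wait ∉ Sat(AX (AG (alarm | safe))) = {Retry, Grant, Done}, so the formula does not hold at Wait.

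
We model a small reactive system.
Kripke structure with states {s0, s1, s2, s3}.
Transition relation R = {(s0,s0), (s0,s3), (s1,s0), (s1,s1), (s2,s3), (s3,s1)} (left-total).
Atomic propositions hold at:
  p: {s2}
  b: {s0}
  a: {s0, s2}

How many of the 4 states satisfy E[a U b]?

E[a U b]: least fixpoint, start Z0 = Sat(b) = {s0}, add states in Sat(a) with some successor in Z. Already a fixed point.
Sat(E[a U b]) = {s0}
|Sat(E[a U b])| = |{s0}| = 1.

1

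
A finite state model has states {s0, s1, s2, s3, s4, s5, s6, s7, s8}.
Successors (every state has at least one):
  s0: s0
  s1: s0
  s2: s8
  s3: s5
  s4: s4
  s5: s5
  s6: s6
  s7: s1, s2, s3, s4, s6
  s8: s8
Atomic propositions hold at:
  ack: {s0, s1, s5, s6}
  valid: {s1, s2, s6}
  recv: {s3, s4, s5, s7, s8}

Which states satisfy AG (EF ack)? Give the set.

{s0, s1, s3, s5, s6}

EF ack: least fixpoint, start Z0 = {s0, s1, s5, s6}, add states with some successor in Z. Z1 = {s0, s1, s3, s5, s6, s7}; fixed.
Sat(EF ack) = {s0, s1, s3, s5, s6, s7}
AG (EF ack): greatest fixpoint, start Z0 = {s0, s1, s3, s5, s6, s7}, keep only states in Sat with every successor in Z. Z1 = {s0, s1, s3, s5, s6}; fixed.
Sat(AG (EF ack)) = {s0, s1, s3, s5, s6}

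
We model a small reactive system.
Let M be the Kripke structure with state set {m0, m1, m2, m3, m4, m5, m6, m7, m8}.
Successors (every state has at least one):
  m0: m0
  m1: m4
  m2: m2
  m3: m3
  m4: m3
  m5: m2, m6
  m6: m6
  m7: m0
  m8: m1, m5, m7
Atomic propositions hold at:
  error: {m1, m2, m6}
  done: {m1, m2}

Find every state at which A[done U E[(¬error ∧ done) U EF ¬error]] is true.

{m0, m1, m3, m4, m5, m7, m8}

Sat(¬error) = {m0, m3, m4, m5, m7, m8}
Sat(¬error ∧ done) = ∅
EF ¬error: least fixpoint, start Z0 = {m0, m3, m4, m5, m7, m8}, add states with some successor in Z. Z1 = {m0, m1, m3, m4, m5, m7, m8}; fixed.
Sat(EF ¬error) = {m0, m1, m3, m4, m5, m7, m8}
E[(¬error ∧ done) U EF ¬error]: least fixpoint, start Z0 = Sat(EF ¬error) = {m0, m1, m3, m4, m5, m7, m8}, add states in Sat(¬error ∧ done) with some successor in Z. Already a fixed point.
Sat(E[(¬error ∧ done) U EF ¬error]) = {m0, m1, m3, m4, m5, m7, m8}
A[done U E[(¬error ∧ done) U EF ¬error]]: least fixpoint, start Z0 = Sat(E[(¬error ∧ done) U EF ¬error]) = {m0, m1, m3, m4, m5, m7, m8}, add states in Sat(done) with every successor in Z. Already a fixed point.
Sat(A[done U E[(¬error ∧ done) U EF ¬error]]) = {m0, m1, m3, m4, m5, m7, m8}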